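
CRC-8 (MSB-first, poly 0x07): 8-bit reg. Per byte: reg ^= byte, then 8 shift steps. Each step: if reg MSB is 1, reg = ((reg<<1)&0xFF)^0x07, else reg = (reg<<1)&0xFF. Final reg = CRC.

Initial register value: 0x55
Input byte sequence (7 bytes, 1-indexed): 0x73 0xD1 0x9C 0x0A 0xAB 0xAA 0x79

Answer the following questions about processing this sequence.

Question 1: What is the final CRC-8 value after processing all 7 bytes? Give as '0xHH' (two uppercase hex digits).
After byte 1 (0x73): reg=0xF2
After byte 2 (0xD1): reg=0xE9
After byte 3 (0x9C): reg=0x4C
After byte 4 (0x0A): reg=0xD5
After byte 5 (0xAB): reg=0x7D
After byte 6 (0xAA): reg=0x2B
After byte 7 (0x79): reg=0xB9

Answer: 0xB9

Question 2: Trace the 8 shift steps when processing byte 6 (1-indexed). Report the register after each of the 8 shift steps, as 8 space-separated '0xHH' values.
Answer: 0xA9 0x55 0xAA 0x53 0xA6 0x4B 0x96 0x2B

Derivation:
After byte 1 (0x73): reg=0xF2
After byte 2 (0xD1): reg=0xE9
After byte 3 (0x9C): reg=0x4C
After byte 4 (0x0A): reg=0xD5
After byte 5 (0xAB): reg=0x7D
Register before byte 6: 0x7D
After XOR with byte 0xAA: 0xD7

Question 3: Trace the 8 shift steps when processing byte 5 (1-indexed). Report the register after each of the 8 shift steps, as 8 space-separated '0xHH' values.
After byte 1 (0x73): reg=0xF2
After byte 2 (0xD1): reg=0xE9
After byte 3 (0x9C): reg=0x4C
After byte 4 (0x0A): reg=0xD5
Register before byte 5: 0xD5
After XOR with byte 0xAB: 0x7E

Answer: 0xFC 0xFF 0xF9 0xF5 0xED 0xDD 0xBD 0x7D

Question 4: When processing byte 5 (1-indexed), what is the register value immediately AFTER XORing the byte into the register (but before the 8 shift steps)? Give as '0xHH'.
Register before byte 5: 0xD5
Byte 5: 0xAB
0xD5 XOR 0xAB = 0x7E

Answer: 0x7E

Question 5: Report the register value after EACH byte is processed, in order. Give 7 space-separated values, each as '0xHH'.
0xF2 0xE9 0x4C 0xD5 0x7D 0x2B 0xB9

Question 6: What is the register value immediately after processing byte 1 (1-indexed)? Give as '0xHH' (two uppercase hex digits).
After byte 1 (0x73): reg=0xF2

Answer: 0xF2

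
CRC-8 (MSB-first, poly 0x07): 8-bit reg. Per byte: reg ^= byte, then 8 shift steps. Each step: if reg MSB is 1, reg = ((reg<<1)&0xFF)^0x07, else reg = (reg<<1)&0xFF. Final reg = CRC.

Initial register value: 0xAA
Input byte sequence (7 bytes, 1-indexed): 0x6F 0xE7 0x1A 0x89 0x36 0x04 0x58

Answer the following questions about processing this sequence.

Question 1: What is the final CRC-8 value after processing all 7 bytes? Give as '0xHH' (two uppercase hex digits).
Answer: 0x24

Derivation:
After byte 1 (0x6F): reg=0x55
After byte 2 (0xE7): reg=0x17
After byte 3 (0x1A): reg=0x23
After byte 4 (0x89): reg=0x5F
After byte 5 (0x36): reg=0x18
After byte 6 (0x04): reg=0x54
After byte 7 (0x58): reg=0x24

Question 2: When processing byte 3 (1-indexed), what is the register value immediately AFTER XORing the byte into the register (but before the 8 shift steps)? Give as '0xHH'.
Register before byte 3: 0x17
Byte 3: 0x1A
0x17 XOR 0x1A = 0x0D

Answer: 0x0D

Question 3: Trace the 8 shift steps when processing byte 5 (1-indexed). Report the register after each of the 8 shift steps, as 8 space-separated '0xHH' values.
Answer: 0xD2 0xA3 0x41 0x82 0x03 0x06 0x0C 0x18

Derivation:
After byte 1 (0x6F): reg=0x55
After byte 2 (0xE7): reg=0x17
After byte 3 (0x1A): reg=0x23
After byte 4 (0x89): reg=0x5F
Register before byte 5: 0x5F
After XOR with byte 0x36: 0x69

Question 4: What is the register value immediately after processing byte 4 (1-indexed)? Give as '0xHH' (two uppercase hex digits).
Answer: 0x5F

Derivation:
After byte 1 (0x6F): reg=0x55
After byte 2 (0xE7): reg=0x17
After byte 3 (0x1A): reg=0x23
After byte 4 (0x89): reg=0x5F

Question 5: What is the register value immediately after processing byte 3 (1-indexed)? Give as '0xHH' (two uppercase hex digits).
After byte 1 (0x6F): reg=0x55
After byte 2 (0xE7): reg=0x17
After byte 3 (0x1A): reg=0x23

Answer: 0x23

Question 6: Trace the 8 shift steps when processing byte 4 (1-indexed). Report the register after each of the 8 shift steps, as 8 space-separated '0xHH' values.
Answer: 0x53 0xA6 0x4B 0x96 0x2B 0x56 0xAC 0x5F

Derivation:
After byte 1 (0x6F): reg=0x55
After byte 2 (0xE7): reg=0x17
After byte 3 (0x1A): reg=0x23
Register before byte 4: 0x23
After XOR with byte 0x89: 0xAA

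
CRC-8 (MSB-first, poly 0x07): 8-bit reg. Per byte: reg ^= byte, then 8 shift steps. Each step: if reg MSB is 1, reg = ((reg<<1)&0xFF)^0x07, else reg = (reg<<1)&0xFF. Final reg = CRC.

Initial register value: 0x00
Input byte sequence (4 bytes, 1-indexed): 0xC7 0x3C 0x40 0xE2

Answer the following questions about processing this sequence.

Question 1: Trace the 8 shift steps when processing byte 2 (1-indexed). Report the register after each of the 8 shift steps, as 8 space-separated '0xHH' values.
After byte 1 (0xC7): reg=0x5B
Register before byte 2: 0x5B
After XOR with byte 0x3C: 0x67

Answer: 0xCE 0x9B 0x31 0x62 0xC4 0x8F 0x19 0x32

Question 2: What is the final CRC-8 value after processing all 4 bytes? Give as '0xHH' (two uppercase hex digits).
Answer: 0x28

Derivation:
After byte 1 (0xC7): reg=0x5B
After byte 2 (0x3C): reg=0x32
After byte 3 (0x40): reg=0x59
After byte 4 (0xE2): reg=0x28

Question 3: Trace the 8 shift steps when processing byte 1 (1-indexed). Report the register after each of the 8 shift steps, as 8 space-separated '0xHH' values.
Answer: 0x89 0x15 0x2A 0x54 0xA8 0x57 0xAE 0x5B

Derivation:
Register before byte 1: 0x00
After XOR with byte 0xC7: 0xC7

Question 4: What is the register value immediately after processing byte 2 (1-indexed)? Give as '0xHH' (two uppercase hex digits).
Answer: 0x32

Derivation:
After byte 1 (0xC7): reg=0x5B
After byte 2 (0x3C): reg=0x32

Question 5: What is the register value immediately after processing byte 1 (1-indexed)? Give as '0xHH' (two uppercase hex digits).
After byte 1 (0xC7): reg=0x5B

Answer: 0x5B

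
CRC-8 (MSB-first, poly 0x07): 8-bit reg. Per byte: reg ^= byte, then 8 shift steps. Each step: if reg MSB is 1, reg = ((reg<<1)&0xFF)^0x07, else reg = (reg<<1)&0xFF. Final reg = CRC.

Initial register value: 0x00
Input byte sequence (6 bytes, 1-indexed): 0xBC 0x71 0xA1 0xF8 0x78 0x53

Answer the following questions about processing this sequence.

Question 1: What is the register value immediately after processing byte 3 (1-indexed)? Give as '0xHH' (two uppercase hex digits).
After byte 1 (0xBC): reg=0x3D
After byte 2 (0x71): reg=0xE3
After byte 3 (0xA1): reg=0xC9

Answer: 0xC9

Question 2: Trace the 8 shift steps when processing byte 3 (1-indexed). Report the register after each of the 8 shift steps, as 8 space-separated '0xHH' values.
After byte 1 (0xBC): reg=0x3D
After byte 2 (0x71): reg=0xE3
Register before byte 3: 0xE3
After XOR with byte 0xA1: 0x42

Answer: 0x84 0x0F 0x1E 0x3C 0x78 0xF0 0xE7 0xC9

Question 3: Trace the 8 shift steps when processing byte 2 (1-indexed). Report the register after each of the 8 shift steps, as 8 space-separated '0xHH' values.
After byte 1 (0xBC): reg=0x3D
Register before byte 2: 0x3D
After XOR with byte 0x71: 0x4C

Answer: 0x98 0x37 0x6E 0xDC 0xBF 0x79 0xF2 0xE3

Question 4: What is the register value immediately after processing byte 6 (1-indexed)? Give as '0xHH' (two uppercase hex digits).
After byte 1 (0xBC): reg=0x3D
After byte 2 (0x71): reg=0xE3
After byte 3 (0xA1): reg=0xC9
After byte 4 (0xF8): reg=0x97
After byte 5 (0x78): reg=0x83
After byte 6 (0x53): reg=0x3E

Answer: 0x3E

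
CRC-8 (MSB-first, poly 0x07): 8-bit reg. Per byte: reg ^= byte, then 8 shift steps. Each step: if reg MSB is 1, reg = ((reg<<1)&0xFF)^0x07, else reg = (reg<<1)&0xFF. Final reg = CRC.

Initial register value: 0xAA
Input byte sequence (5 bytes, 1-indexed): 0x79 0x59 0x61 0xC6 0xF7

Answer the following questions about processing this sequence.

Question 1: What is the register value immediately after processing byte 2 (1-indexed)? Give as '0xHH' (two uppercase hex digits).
Answer: 0x0D

Derivation:
After byte 1 (0x79): reg=0x37
After byte 2 (0x59): reg=0x0D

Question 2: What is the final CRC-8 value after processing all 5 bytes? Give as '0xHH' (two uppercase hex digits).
After byte 1 (0x79): reg=0x37
After byte 2 (0x59): reg=0x0D
After byte 3 (0x61): reg=0x03
After byte 4 (0xC6): reg=0x55
After byte 5 (0xF7): reg=0x67

Answer: 0x67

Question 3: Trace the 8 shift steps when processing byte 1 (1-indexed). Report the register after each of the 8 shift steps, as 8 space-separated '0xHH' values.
Register before byte 1: 0xAA
After XOR with byte 0x79: 0xD3

Answer: 0xA1 0x45 0x8A 0x13 0x26 0x4C 0x98 0x37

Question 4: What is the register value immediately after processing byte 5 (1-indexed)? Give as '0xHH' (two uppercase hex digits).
After byte 1 (0x79): reg=0x37
After byte 2 (0x59): reg=0x0D
After byte 3 (0x61): reg=0x03
After byte 4 (0xC6): reg=0x55
After byte 5 (0xF7): reg=0x67

Answer: 0x67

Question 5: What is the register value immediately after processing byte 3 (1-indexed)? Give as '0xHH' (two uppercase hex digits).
Answer: 0x03

Derivation:
After byte 1 (0x79): reg=0x37
After byte 2 (0x59): reg=0x0D
After byte 3 (0x61): reg=0x03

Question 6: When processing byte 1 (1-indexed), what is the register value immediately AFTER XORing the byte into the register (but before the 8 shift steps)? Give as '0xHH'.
Answer: 0xD3

Derivation:
Register before byte 1: 0xAA
Byte 1: 0x79
0xAA XOR 0x79 = 0xD3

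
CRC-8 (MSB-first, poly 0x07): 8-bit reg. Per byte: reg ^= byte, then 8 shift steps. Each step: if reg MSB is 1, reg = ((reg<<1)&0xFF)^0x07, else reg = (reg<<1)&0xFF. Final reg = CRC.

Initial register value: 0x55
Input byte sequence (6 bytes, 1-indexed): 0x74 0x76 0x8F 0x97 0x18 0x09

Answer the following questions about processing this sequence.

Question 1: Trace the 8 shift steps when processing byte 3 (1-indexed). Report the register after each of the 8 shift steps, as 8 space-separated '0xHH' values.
After byte 1 (0x74): reg=0xE7
After byte 2 (0x76): reg=0xFE
Register before byte 3: 0xFE
After XOR with byte 0x8F: 0x71

Answer: 0xE2 0xC3 0x81 0x05 0x0A 0x14 0x28 0x50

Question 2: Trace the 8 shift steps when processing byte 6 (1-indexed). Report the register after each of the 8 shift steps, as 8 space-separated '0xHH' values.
After byte 1 (0x74): reg=0xE7
After byte 2 (0x76): reg=0xFE
After byte 3 (0x8F): reg=0x50
After byte 4 (0x97): reg=0x5B
After byte 5 (0x18): reg=0xCE
Register before byte 6: 0xCE
After XOR with byte 0x09: 0xC7

Answer: 0x89 0x15 0x2A 0x54 0xA8 0x57 0xAE 0x5B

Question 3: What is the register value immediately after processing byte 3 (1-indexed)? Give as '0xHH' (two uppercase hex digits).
After byte 1 (0x74): reg=0xE7
After byte 2 (0x76): reg=0xFE
After byte 3 (0x8F): reg=0x50

Answer: 0x50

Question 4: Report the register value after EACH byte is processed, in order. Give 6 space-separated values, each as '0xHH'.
0xE7 0xFE 0x50 0x5B 0xCE 0x5B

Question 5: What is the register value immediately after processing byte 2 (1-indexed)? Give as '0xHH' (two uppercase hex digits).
Answer: 0xFE

Derivation:
After byte 1 (0x74): reg=0xE7
After byte 2 (0x76): reg=0xFE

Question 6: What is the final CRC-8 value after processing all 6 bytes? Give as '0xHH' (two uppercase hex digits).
Answer: 0x5B

Derivation:
After byte 1 (0x74): reg=0xE7
After byte 2 (0x76): reg=0xFE
After byte 3 (0x8F): reg=0x50
After byte 4 (0x97): reg=0x5B
After byte 5 (0x18): reg=0xCE
After byte 6 (0x09): reg=0x5B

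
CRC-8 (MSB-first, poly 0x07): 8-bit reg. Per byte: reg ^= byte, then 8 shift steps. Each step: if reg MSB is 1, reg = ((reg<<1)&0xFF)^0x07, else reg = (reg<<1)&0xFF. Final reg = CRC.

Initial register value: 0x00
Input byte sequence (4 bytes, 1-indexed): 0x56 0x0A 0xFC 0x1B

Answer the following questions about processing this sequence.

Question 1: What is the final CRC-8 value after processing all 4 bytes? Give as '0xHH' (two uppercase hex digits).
After byte 1 (0x56): reg=0xA5
After byte 2 (0x0A): reg=0x44
After byte 3 (0xFC): reg=0x21
After byte 4 (0x1B): reg=0xA6

Answer: 0xA6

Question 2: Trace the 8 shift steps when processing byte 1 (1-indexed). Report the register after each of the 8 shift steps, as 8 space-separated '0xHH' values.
Register before byte 1: 0x00
After XOR with byte 0x56: 0x56

Answer: 0xAC 0x5F 0xBE 0x7B 0xF6 0xEB 0xD1 0xA5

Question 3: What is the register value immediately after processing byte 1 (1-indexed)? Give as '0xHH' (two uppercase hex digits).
Answer: 0xA5

Derivation:
After byte 1 (0x56): reg=0xA5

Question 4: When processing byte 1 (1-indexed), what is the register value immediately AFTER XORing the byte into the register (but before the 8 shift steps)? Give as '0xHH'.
Register before byte 1: 0x00
Byte 1: 0x56
0x00 XOR 0x56 = 0x56

Answer: 0x56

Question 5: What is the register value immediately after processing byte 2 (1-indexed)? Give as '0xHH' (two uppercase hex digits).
Answer: 0x44

Derivation:
After byte 1 (0x56): reg=0xA5
After byte 2 (0x0A): reg=0x44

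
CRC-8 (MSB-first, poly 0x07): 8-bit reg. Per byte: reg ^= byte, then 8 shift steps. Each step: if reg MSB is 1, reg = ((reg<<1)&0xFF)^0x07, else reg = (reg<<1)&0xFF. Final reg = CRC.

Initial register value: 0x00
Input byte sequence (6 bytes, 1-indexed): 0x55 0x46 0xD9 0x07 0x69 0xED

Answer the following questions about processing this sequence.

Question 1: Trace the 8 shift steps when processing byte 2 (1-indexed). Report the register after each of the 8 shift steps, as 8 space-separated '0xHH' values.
After byte 1 (0x55): reg=0xAC
Register before byte 2: 0xAC
After XOR with byte 0x46: 0xEA

Answer: 0xD3 0xA1 0x45 0x8A 0x13 0x26 0x4C 0x98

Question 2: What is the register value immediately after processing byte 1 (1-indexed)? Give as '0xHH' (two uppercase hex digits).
Answer: 0xAC

Derivation:
After byte 1 (0x55): reg=0xAC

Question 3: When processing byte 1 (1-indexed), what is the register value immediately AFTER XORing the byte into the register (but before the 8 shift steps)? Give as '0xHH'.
Answer: 0x55

Derivation:
Register before byte 1: 0x00
Byte 1: 0x55
0x00 XOR 0x55 = 0x55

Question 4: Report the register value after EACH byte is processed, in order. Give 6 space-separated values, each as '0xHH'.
0xAC 0x98 0xC0 0x5B 0x9E 0x5E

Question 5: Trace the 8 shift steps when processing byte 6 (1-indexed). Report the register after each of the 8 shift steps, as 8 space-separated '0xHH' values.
Answer: 0xE6 0xCB 0x91 0x25 0x4A 0x94 0x2F 0x5E

Derivation:
After byte 1 (0x55): reg=0xAC
After byte 2 (0x46): reg=0x98
After byte 3 (0xD9): reg=0xC0
After byte 4 (0x07): reg=0x5B
After byte 5 (0x69): reg=0x9E
Register before byte 6: 0x9E
After XOR with byte 0xED: 0x73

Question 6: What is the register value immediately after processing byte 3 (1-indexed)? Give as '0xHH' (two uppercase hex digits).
Answer: 0xC0

Derivation:
After byte 1 (0x55): reg=0xAC
After byte 2 (0x46): reg=0x98
After byte 3 (0xD9): reg=0xC0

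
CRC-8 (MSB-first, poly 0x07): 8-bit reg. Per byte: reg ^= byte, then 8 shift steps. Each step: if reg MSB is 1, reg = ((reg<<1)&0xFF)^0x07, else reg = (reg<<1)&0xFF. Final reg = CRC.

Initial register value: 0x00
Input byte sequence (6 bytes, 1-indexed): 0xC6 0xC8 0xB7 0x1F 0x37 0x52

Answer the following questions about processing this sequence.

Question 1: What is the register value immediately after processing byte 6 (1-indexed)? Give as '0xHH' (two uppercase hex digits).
Answer: 0x1E

Derivation:
After byte 1 (0xC6): reg=0x5C
After byte 2 (0xC8): reg=0xE5
After byte 3 (0xB7): reg=0xB9
After byte 4 (0x1F): reg=0x7B
After byte 5 (0x37): reg=0xE3
After byte 6 (0x52): reg=0x1E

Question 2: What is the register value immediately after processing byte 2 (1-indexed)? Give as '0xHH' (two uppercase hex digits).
Answer: 0xE5

Derivation:
After byte 1 (0xC6): reg=0x5C
After byte 2 (0xC8): reg=0xE5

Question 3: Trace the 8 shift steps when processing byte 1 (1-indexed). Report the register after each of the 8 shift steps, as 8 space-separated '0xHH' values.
Register before byte 1: 0x00
After XOR with byte 0xC6: 0xC6

Answer: 0x8B 0x11 0x22 0x44 0x88 0x17 0x2E 0x5C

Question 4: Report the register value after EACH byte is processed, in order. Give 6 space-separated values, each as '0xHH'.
0x5C 0xE5 0xB9 0x7B 0xE3 0x1E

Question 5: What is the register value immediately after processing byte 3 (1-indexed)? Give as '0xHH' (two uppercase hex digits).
After byte 1 (0xC6): reg=0x5C
After byte 2 (0xC8): reg=0xE5
After byte 3 (0xB7): reg=0xB9

Answer: 0xB9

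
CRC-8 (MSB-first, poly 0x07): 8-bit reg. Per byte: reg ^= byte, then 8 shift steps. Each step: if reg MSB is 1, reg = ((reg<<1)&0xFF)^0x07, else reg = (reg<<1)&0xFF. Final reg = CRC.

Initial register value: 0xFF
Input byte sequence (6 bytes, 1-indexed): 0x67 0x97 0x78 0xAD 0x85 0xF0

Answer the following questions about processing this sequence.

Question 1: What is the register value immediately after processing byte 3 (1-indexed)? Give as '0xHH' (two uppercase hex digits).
After byte 1 (0x67): reg=0xC1
After byte 2 (0x97): reg=0xA5
After byte 3 (0x78): reg=0x1D

Answer: 0x1D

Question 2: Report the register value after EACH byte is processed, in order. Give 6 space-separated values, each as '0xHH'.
0xC1 0xA5 0x1D 0x19 0xDD 0xC3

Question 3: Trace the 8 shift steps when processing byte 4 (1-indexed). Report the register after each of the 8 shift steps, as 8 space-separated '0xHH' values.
After byte 1 (0x67): reg=0xC1
After byte 2 (0x97): reg=0xA5
After byte 3 (0x78): reg=0x1D
Register before byte 4: 0x1D
After XOR with byte 0xAD: 0xB0

Answer: 0x67 0xCE 0x9B 0x31 0x62 0xC4 0x8F 0x19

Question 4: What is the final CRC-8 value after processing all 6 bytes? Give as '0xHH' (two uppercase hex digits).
Answer: 0xC3

Derivation:
After byte 1 (0x67): reg=0xC1
After byte 2 (0x97): reg=0xA5
After byte 3 (0x78): reg=0x1D
After byte 4 (0xAD): reg=0x19
After byte 5 (0x85): reg=0xDD
After byte 6 (0xF0): reg=0xC3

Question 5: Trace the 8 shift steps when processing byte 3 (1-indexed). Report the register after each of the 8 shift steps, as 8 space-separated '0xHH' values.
After byte 1 (0x67): reg=0xC1
After byte 2 (0x97): reg=0xA5
Register before byte 3: 0xA5
After XOR with byte 0x78: 0xDD

Answer: 0xBD 0x7D 0xFA 0xF3 0xE1 0xC5 0x8D 0x1D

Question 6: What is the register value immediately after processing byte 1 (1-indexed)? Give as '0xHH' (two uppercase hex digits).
After byte 1 (0x67): reg=0xC1

Answer: 0xC1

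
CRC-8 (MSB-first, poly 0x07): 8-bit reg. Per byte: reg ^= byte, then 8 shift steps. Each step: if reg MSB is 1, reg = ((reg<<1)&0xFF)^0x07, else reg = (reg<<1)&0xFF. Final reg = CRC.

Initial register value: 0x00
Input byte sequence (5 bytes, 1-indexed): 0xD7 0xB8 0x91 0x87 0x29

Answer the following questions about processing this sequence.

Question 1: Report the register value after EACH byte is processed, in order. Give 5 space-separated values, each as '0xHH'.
0x2B 0xF0 0x20 0x7C 0xAC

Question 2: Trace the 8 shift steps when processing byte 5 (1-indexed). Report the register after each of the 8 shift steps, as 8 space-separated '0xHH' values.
After byte 1 (0xD7): reg=0x2B
After byte 2 (0xB8): reg=0xF0
After byte 3 (0x91): reg=0x20
After byte 4 (0x87): reg=0x7C
Register before byte 5: 0x7C
After XOR with byte 0x29: 0x55

Answer: 0xAA 0x53 0xA6 0x4B 0x96 0x2B 0x56 0xAC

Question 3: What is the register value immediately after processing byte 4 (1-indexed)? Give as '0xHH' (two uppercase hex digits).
Answer: 0x7C

Derivation:
After byte 1 (0xD7): reg=0x2B
After byte 2 (0xB8): reg=0xF0
After byte 3 (0x91): reg=0x20
After byte 4 (0x87): reg=0x7C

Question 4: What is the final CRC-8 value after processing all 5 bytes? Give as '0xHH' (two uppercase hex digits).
Answer: 0xAC

Derivation:
After byte 1 (0xD7): reg=0x2B
After byte 2 (0xB8): reg=0xF0
After byte 3 (0x91): reg=0x20
After byte 4 (0x87): reg=0x7C
After byte 5 (0x29): reg=0xAC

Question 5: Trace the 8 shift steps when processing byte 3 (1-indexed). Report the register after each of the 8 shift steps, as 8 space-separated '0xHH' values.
Answer: 0xC2 0x83 0x01 0x02 0x04 0x08 0x10 0x20

Derivation:
After byte 1 (0xD7): reg=0x2B
After byte 2 (0xB8): reg=0xF0
Register before byte 3: 0xF0
After XOR with byte 0x91: 0x61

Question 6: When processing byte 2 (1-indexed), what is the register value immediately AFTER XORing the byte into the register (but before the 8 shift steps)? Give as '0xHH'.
Register before byte 2: 0x2B
Byte 2: 0xB8
0x2B XOR 0xB8 = 0x93

Answer: 0x93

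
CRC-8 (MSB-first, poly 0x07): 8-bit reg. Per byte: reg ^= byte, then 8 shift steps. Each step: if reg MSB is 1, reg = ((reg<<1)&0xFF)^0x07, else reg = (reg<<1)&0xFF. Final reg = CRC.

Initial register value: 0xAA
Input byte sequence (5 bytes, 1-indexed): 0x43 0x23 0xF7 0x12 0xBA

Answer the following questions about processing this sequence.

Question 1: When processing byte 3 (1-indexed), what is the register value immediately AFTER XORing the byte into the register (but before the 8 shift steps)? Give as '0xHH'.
Answer: 0xE0

Derivation:
Register before byte 3: 0x17
Byte 3: 0xF7
0x17 XOR 0xF7 = 0xE0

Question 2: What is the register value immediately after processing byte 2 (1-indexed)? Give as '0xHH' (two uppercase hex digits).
After byte 1 (0x43): reg=0x91
After byte 2 (0x23): reg=0x17

Answer: 0x17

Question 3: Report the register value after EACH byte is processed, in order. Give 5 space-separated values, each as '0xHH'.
0x91 0x17 0xAE 0x3D 0x9C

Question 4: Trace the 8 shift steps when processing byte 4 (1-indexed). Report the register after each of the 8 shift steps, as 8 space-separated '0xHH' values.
After byte 1 (0x43): reg=0x91
After byte 2 (0x23): reg=0x17
After byte 3 (0xF7): reg=0xAE
Register before byte 4: 0xAE
After XOR with byte 0x12: 0xBC

Answer: 0x7F 0xFE 0xFB 0xF1 0xE5 0xCD 0x9D 0x3D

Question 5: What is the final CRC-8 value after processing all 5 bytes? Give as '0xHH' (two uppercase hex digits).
After byte 1 (0x43): reg=0x91
After byte 2 (0x23): reg=0x17
After byte 3 (0xF7): reg=0xAE
After byte 4 (0x12): reg=0x3D
After byte 5 (0xBA): reg=0x9C

Answer: 0x9C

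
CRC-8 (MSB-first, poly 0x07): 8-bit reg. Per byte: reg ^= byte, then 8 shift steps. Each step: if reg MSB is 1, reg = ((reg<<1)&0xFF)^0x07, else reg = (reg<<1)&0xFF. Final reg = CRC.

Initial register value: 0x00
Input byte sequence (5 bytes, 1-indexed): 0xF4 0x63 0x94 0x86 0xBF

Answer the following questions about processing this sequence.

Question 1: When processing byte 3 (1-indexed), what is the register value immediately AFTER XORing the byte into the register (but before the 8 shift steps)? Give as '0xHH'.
Register before byte 3: 0x6E
Byte 3: 0x94
0x6E XOR 0x94 = 0xFA

Answer: 0xFA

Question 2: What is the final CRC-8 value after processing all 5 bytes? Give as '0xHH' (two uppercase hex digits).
After byte 1 (0xF4): reg=0xC2
After byte 2 (0x63): reg=0x6E
After byte 3 (0x94): reg=0xE8
After byte 4 (0x86): reg=0x0D
After byte 5 (0xBF): reg=0x17

Answer: 0x17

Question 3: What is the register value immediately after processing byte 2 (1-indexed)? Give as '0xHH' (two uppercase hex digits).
Answer: 0x6E

Derivation:
After byte 1 (0xF4): reg=0xC2
After byte 2 (0x63): reg=0x6E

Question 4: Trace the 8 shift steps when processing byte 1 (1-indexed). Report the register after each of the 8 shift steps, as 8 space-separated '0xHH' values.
Register before byte 1: 0x00
After XOR with byte 0xF4: 0xF4

Answer: 0xEF 0xD9 0xB5 0x6D 0xDA 0xB3 0x61 0xC2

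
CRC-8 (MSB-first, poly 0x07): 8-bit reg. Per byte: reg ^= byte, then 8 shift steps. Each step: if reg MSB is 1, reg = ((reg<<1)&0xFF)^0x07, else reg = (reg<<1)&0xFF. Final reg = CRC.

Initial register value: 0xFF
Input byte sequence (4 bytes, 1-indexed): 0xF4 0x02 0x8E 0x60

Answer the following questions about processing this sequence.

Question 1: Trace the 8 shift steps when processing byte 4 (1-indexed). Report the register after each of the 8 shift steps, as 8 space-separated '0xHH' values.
Answer: 0x0A 0x14 0x28 0x50 0xA0 0x47 0x8E 0x1B

Derivation:
After byte 1 (0xF4): reg=0x31
After byte 2 (0x02): reg=0x99
After byte 3 (0x8E): reg=0x65
Register before byte 4: 0x65
After XOR with byte 0x60: 0x05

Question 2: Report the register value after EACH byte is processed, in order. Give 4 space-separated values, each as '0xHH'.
0x31 0x99 0x65 0x1B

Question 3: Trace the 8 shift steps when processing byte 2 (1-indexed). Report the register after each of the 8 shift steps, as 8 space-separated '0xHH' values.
Answer: 0x66 0xCC 0x9F 0x39 0x72 0xE4 0xCF 0x99

Derivation:
After byte 1 (0xF4): reg=0x31
Register before byte 2: 0x31
After XOR with byte 0x02: 0x33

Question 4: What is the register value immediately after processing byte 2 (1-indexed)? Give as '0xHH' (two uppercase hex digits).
Answer: 0x99

Derivation:
After byte 1 (0xF4): reg=0x31
After byte 2 (0x02): reg=0x99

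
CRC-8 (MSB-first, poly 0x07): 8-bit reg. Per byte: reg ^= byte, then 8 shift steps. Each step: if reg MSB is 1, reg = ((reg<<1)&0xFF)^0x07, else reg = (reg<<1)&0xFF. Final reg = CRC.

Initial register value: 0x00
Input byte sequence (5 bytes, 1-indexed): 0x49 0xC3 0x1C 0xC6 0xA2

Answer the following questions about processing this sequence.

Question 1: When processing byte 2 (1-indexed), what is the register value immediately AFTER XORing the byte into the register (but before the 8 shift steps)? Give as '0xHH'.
Answer: 0x3B

Derivation:
Register before byte 2: 0xF8
Byte 2: 0xC3
0xF8 XOR 0xC3 = 0x3B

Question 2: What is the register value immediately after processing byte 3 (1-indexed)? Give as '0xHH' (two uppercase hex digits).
Answer: 0x3A

Derivation:
After byte 1 (0x49): reg=0xF8
After byte 2 (0xC3): reg=0xA1
After byte 3 (0x1C): reg=0x3A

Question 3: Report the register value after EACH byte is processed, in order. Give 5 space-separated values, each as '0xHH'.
0xF8 0xA1 0x3A 0xFA 0x8F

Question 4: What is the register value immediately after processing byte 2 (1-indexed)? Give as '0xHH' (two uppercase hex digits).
After byte 1 (0x49): reg=0xF8
After byte 2 (0xC3): reg=0xA1

Answer: 0xA1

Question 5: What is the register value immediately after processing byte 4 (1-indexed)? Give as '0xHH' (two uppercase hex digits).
Answer: 0xFA

Derivation:
After byte 1 (0x49): reg=0xF8
After byte 2 (0xC3): reg=0xA1
After byte 3 (0x1C): reg=0x3A
After byte 4 (0xC6): reg=0xFA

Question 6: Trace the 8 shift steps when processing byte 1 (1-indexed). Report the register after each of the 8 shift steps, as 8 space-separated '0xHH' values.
Answer: 0x92 0x23 0x46 0x8C 0x1F 0x3E 0x7C 0xF8

Derivation:
Register before byte 1: 0x00
After XOR with byte 0x49: 0x49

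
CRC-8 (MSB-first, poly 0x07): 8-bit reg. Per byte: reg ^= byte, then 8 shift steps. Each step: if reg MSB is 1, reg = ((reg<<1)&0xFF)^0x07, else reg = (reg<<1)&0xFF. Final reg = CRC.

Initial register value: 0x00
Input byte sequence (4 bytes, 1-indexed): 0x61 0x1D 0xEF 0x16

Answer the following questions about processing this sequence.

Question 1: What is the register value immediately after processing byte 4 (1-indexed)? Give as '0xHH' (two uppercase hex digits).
After byte 1 (0x61): reg=0x20
After byte 2 (0x1D): reg=0xB3
After byte 3 (0xEF): reg=0x93
After byte 4 (0x16): reg=0x92

Answer: 0x92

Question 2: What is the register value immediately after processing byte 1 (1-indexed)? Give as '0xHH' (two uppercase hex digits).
After byte 1 (0x61): reg=0x20

Answer: 0x20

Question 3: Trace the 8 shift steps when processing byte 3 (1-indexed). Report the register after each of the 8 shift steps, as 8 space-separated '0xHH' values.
After byte 1 (0x61): reg=0x20
After byte 2 (0x1D): reg=0xB3
Register before byte 3: 0xB3
After XOR with byte 0xEF: 0x5C

Answer: 0xB8 0x77 0xEE 0xDB 0xB1 0x65 0xCA 0x93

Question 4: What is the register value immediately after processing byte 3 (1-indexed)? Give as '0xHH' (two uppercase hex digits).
Answer: 0x93

Derivation:
After byte 1 (0x61): reg=0x20
After byte 2 (0x1D): reg=0xB3
After byte 3 (0xEF): reg=0x93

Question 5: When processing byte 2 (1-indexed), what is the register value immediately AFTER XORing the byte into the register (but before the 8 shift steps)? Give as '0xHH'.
Answer: 0x3D

Derivation:
Register before byte 2: 0x20
Byte 2: 0x1D
0x20 XOR 0x1D = 0x3D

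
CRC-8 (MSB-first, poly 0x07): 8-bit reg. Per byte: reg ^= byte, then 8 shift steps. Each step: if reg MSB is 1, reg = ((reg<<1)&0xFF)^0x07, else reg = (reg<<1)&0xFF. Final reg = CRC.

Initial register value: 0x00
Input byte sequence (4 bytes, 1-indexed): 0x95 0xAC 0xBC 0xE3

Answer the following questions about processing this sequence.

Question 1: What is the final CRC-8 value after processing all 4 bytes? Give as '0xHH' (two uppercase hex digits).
Answer: 0xBE

Derivation:
After byte 1 (0x95): reg=0xE2
After byte 2 (0xAC): reg=0xED
After byte 3 (0xBC): reg=0xB0
After byte 4 (0xE3): reg=0xBE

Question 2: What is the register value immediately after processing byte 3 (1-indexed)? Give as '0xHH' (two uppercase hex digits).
After byte 1 (0x95): reg=0xE2
After byte 2 (0xAC): reg=0xED
After byte 3 (0xBC): reg=0xB0

Answer: 0xB0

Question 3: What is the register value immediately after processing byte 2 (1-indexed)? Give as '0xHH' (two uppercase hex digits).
Answer: 0xED

Derivation:
After byte 1 (0x95): reg=0xE2
After byte 2 (0xAC): reg=0xED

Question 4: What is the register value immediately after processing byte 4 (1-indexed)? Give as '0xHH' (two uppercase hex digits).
After byte 1 (0x95): reg=0xE2
After byte 2 (0xAC): reg=0xED
After byte 3 (0xBC): reg=0xB0
After byte 4 (0xE3): reg=0xBE

Answer: 0xBE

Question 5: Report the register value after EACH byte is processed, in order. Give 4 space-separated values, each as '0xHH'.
0xE2 0xED 0xB0 0xBE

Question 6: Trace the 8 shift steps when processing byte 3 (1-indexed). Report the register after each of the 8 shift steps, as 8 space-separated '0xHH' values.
After byte 1 (0x95): reg=0xE2
After byte 2 (0xAC): reg=0xED
Register before byte 3: 0xED
After XOR with byte 0xBC: 0x51

Answer: 0xA2 0x43 0x86 0x0B 0x16 0x2C 0x58 0xB0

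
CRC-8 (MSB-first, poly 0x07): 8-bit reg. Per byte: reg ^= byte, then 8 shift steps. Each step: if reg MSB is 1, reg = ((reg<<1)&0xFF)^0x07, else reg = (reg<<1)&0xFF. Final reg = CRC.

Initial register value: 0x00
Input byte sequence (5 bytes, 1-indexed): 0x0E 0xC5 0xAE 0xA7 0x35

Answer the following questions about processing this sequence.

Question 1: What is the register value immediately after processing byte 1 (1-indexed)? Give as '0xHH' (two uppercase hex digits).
After byte 1 (0x0E): reg=0x2A

Answer: 0x2A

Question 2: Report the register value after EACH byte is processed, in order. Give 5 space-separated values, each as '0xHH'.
0x2A 0x83 0xC3 0x3B 0x2A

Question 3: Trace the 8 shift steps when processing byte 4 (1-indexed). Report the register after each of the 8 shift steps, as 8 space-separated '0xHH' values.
After byte 1 (0x0E): reg=0x2A
After byte 2 (0xC5): reg=0x83
After byte 3 (0xAE): reg=0xC3
Register before byte 4: 0xC3
After XOR with byte 0xA7: 0x64

Answer: 0xC8 0x97 0x29 0x52 0xA4 0x4F 0x9E 0x3B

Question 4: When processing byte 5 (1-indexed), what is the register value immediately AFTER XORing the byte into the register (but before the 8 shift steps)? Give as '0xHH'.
Answer: 0x0E

Derivation:
Register before byte 5: 0x3B
Byte 5: 0x35
0x3B XOR 0x35 = 0x0E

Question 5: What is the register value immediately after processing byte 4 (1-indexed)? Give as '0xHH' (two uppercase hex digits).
After byte 1 (0x0E): reg=0x2A
After byte 2 (0xC5): reg=0x83
After byte 3 (0xAE): reg=0xC3
After byte 4 (0xA7): reg=0x3B

Answer: 0x3B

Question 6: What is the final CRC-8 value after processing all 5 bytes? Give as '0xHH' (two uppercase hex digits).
After byte 1 (0x0E): reg=0x2A
After byte 2 (0xC5): reg=0x83
After byte 3 (0xAE): reg=0xC3
After byte 4 (0xA7): reg=0x3B
After byte 5 (0x35): reg=0x2A

Answer: 0x2A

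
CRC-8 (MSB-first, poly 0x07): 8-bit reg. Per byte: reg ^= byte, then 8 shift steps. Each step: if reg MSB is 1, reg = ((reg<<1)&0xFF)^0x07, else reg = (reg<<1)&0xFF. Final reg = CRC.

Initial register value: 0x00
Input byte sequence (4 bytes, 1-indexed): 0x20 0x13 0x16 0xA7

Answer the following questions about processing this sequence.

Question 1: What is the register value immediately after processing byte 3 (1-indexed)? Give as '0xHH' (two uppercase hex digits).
After byte 1 (0x20): reg=0xE0
After byte 2 (0x13): reg=0xD7
After byte 3 (0x16): reg=0x49

Answer: 0x49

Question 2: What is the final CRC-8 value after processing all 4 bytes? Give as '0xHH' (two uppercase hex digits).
After byte 1 (0x20): reg=0xE0
After byte 2 (0x13): reg=0xD7
After byte 3 (0x16): reg=0x49
After byte 4 (0xA7): reg=0x84

Answer: 0x84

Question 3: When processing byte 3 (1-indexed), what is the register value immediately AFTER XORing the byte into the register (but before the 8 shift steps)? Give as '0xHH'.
Register before byte 3: 0xD7
Byte 3: 0x16
0xD7 XOR 0x16 = 0xC1

Answer: 0xC1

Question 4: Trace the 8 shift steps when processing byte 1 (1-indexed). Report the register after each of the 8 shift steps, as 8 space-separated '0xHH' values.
Answer: 0x40 0x80 0x07 0x0E 0x1C 0x38 0x70 0xE0

Derivation:
Register before byte 1: 0x00
After XOR with byte 0x20: 0x20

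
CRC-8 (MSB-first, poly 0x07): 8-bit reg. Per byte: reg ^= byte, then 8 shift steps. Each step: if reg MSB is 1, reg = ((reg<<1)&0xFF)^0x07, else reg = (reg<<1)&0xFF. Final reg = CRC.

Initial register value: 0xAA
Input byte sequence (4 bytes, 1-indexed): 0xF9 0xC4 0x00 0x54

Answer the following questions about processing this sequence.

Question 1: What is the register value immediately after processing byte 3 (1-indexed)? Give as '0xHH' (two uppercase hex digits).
After byte 1 (0xF9): reg=0xBE
After byte 2 (0xC4): reg=0x61
After byte 3 (0x00): reg=0x20

Answer: 0x20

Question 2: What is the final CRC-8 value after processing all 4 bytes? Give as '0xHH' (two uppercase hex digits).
Answer: 0x4B

Derivation:
After byte 1 (0xF9): reg=0xBE
After byte 2 (0xC4): reg=0x61
After byte 3 (0x00): reg=0x20
After byte 4 (0x54): reg=0x4B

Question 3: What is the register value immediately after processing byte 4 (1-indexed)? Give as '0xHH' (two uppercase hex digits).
Answer: 0x4B

Derivation:
After byte 1 (0xF9): reg=0xBE
After byte 2 (0xC4): reg=0x61
After byte 3 (0x00): reg=0x20
After byte 4 (0x54): reg=0x4B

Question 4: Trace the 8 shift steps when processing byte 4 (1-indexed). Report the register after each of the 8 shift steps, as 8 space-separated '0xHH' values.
After byte 1 (0xF9): reg=0xBE
After byte 2 (0xC4): reg=0x61
After byte 3 (0x00): reg=0x20
Register before byte 4: 0x20
After XOR with byte 0x54: 0x74

Answer: 0xE8 0xD7 0xA9 0x55 0xAA 0x53 0xA6 0x4B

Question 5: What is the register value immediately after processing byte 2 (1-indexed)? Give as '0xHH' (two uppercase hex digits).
Answer: 0x61

Derivation:
After byte 1 (0xF9): reg=0xBE
After byte 2 (0xC4): reg=0x61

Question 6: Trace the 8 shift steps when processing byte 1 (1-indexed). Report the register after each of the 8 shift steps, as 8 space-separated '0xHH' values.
Register before byte 1: 0xAA
After XOR with byte 0xF9: 0x53

Answer: 0xA6 0x4B 0x96 0x2B 0x56 0xAC 0x5F 0xBE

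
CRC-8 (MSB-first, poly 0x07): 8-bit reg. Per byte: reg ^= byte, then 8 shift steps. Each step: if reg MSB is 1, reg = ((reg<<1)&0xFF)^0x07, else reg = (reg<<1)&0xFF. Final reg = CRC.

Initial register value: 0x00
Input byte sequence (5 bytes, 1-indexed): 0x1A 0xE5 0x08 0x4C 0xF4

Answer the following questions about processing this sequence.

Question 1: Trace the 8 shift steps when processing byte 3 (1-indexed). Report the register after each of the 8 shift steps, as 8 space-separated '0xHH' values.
After byte 1 (0x1A): reg=0x46
After byte 2 (0xE5): reg=0x60
Register before byte 3: 0x60
After XOR with byte 0x08: 0x68

Answer: 0xD0 0xA7 0x49 0x92 0x23 0x46 0x8C 0x1F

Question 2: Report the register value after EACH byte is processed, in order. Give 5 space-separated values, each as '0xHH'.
0x46 0x60 0x1F 0xBE 0xF1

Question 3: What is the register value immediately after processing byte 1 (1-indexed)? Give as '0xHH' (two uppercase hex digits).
After byte 1 (0x1A): reg=0x46

Answer: 0x46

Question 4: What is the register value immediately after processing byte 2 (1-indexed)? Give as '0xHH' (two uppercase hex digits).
After byte 1 (0x1A): reg=0x46
After byte 2 (0xE5): reg=0x60

Answer: 0x60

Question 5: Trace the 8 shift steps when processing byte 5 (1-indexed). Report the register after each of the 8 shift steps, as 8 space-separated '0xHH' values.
Answer: 0x94 0x2F 0x5E 0xBC 0x7F 0xFE 0xFB 0xF1

Derivation:
After byte 1 (0x1A): reg=0x46
After byte 2 (0xE5): reg=0x60
After byte 3 (0x08): reg=0x1F
After byte 4 (0x4C): reg=0xBE
Register before byte 5: 0xBE
After XOR with byte 0xF4: 0x4A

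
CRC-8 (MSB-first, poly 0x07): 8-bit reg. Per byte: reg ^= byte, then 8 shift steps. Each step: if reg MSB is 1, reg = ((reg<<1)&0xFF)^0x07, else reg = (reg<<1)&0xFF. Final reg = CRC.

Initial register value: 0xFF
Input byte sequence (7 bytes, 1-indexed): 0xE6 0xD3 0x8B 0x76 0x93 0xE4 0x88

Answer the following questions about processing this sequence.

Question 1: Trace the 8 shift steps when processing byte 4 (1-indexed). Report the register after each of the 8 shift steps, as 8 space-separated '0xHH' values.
After byte 1 (0xE6): reg=0x4F
After byte 2 (0xD3): reg=0xDD
After byte 3 (0x8B): reg=0xA5
Register before byte 4: 0xA5
After XOR with byte 0x76: 0xD3

Answer: 0xA1 0x45 0x8A 0x13 0x26 0x4C 0x98 0x37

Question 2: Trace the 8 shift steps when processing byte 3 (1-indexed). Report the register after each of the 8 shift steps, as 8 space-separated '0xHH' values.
Answer: 0xAC 0x5F 0xBE 0x7B 0xF6 0xEB 0xD1 0xA5

Derivation:
After byte 1 (0xE6): reg=0x4F
After byte 2 (0xD3): reg=0xDD
Register before byte 3: 0xDD
After XOR with byte 0x8B: 0x56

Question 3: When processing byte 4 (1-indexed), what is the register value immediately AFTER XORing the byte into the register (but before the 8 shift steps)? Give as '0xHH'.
Answer: 0xD3

Derivation:
Register before byte 4: 0xA5
Byte 4: 0x76
0xA5 XOR 0x76 = 0xD3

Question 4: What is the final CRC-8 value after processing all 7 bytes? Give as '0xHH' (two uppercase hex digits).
After byte 1 (0xE6): reg=0x4F
After byte 2 (0xD3): reg=0xDD
After byte 3 (0x8B): reg=0xA5
After byte 4 (0x76): reg=0x37
After byte 5 (0x93): reg=0x75
After byte 6 (0xE4): reg=0xFE
After byte 7 (0x88): reg=0x45

Answer: 0x45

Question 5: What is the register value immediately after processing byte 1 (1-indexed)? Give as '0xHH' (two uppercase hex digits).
After byte 1 (0xE6): reg=0x4F

Answer: 0x4F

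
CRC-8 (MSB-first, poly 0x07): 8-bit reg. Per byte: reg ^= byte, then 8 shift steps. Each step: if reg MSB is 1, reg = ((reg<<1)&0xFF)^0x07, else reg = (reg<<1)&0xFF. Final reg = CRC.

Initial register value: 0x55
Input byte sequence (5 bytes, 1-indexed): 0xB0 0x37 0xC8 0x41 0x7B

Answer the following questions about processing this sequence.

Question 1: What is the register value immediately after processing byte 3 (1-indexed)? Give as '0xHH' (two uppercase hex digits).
Answer: 0xEA

Derivation:
After byte 1 (0xB0): reg=0xB5
After byte 2 (0x37): reg=0x87
After byte 3 (0xC8): reg=0xEA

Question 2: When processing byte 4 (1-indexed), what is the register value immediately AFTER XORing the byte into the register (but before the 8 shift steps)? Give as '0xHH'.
Register before byte 4: 0xEA
Byte 4: 0x41
0xEA XOR 0x41 = 0xAB

Answer: 0xAB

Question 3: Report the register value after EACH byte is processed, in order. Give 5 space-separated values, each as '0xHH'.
0xB5 0x87 0xEA 0x58 0xE9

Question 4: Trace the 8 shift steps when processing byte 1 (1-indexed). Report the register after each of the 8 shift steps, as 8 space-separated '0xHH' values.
Answer: 0xCD 0x9D 0x3D 0x7A 0xF4 0xEF 0xD9 0xB5

Derivation:
Register before byte 1: 0x55
After XOR with byte 0xB0: 0xE5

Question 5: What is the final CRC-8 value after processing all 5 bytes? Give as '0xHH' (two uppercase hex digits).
Answer: 0xE9

Derivation:
After byte 1 (0xB0): reg=0xB5
After byte 2 (0x37): reg=0x87
After byte 3 (0xC8): reg=0xEA
After byte 4 (0x41): reg=0x58
After byte 5 (0x7B): reg=0xE9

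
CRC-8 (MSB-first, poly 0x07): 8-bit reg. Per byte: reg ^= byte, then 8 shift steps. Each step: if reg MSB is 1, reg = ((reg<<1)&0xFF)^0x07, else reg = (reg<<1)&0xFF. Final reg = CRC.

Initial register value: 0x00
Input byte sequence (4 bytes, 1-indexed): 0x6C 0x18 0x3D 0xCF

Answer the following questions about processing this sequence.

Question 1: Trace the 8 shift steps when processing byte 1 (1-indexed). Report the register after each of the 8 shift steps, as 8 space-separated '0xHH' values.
Register before byte 1: 0x00
After XOR with byte 0x6C: 0x6C

Answer: 0xD8 0xB7 0x69 0xD2 0xA3 0x41 0x82 0x03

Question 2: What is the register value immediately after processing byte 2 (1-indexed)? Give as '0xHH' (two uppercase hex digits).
After byte 1 (0x6C): reg=0x03
After byte 2 (0x18): reg=0x41

Answer: 0x41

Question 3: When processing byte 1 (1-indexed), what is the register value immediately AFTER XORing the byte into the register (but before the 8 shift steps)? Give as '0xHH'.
Answer: 0x6C

Derivation:
Register before byte 1: 0x00
Byte 1: 0x6C
0x00 XOR 0x6C = 0x6C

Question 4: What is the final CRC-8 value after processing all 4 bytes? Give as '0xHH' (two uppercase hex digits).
After byte 1 (0x6C): reg=0x03
After byte 2 (0x18): reg=0x41
After byte 3 (0x3D): reg=0x73
After byte 4 (0xCF): reg=0x3D

Answer: 0x3D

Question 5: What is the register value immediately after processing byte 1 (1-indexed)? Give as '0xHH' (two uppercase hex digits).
Answer: 0x03

Derivation:
After byte 1 (0x6C): reg=0x03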